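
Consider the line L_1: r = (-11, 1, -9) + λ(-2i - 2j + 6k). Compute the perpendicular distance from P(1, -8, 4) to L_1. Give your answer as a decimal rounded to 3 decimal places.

Taking (-11, 1, -9) on L_1 with direction v = (-2, -2, 6): w = P − (-11, 1, -9) = (12, -9, 13), and w × v = (-28, -98, -42).
Distance = |w × v| / |v| = √12152 / √44 ≈ 16.619.

16.619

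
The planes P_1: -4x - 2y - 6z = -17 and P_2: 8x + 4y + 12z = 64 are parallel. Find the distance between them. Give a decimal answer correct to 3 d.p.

Rescale P_2 by 1/(-2): -4x - 2y - 6z = -32. Then distance = |-17 − (-32)| / √56 ≈ 2.004.

2.004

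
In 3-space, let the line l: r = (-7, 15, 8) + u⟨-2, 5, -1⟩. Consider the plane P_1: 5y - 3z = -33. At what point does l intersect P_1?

Substitute r = (-7, 15, 8) + t(-2, 5, -1) into the plane: 51 + 28t = -33, so t = -3.
Intersection: (-7, 15, 8) + (-3)·(-2, 5, -1) = (-1, 0, 11).

(-1, 0, 11)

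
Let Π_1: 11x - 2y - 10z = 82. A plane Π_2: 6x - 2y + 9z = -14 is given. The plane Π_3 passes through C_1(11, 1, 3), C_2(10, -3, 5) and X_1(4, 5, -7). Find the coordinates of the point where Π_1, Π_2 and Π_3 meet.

(4, 1, -4)

C_1C_2 = (-1, -4, 2), C_1X_1 = (-7, 4, -10); a normal to Π_3 is C_1C_2 × C_1X_1 = (32, -24, -32).
Using C_1: Π_3 has equation 32x - 24y - 32z = 232.
Solving the 3×3 linear system 11x - 2y - 10z = 82, 6x - 2y + 9z = -14, 32x - 24y - 32z = 232 (e.g. by elimination or Cramer's rule, determinant = 2920) gives (4, 1, -4).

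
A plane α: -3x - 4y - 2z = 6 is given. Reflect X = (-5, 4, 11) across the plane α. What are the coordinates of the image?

(-11, -4, 7)

λ = (n·X − d)/|n|² = (-23 − 6)/29 = -1.
Reflection = X − 2λn = (-5, 4, 11) − (-2)·(-3, -4, -2) = (-11, -4, 7).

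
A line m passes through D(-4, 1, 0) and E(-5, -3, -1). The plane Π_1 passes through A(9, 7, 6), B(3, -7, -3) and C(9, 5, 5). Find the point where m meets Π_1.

A direction vector for m is E − D = (-1, -4, -1).
AB = (-6, -14, -9), AC = (0, -2, -1); a normal to Π_1 is AB × AC = (-4, -6, 12).
Using A: Π_1 has equation -4x - 6y + 12z = -6.
Substitute r = (-4, 1, 0) + t(-1, -4, -1) into the plane: 10 + 16t = -6, so t = -1.
Intersection: (-4, 1, 0) + (-1)·(-1, -4, -1) = (-3, 5, 1).

(-3, 5, 1)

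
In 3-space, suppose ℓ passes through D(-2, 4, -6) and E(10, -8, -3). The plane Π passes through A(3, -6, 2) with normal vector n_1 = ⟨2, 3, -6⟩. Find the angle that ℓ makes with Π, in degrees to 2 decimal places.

A direction vector for ℓ is E − D = (12, -12, 3).
Π: n_1·r = n_1·A gives 2x + 3y - 6z = -24.
sin θ = |n·v| / (|n||v|) = |-30| / (√49 · √297) = 0.24868.
θ ≈ 14.40°.

14.40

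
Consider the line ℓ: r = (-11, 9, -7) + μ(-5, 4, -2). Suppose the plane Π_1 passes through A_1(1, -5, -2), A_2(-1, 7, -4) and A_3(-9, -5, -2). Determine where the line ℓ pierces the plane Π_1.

(-1, 1, -3)

A_1A_2 = (-2, 12, -2), A_1A_3 = (-10, 0, 0); a normal to Π_1 is A_1A_2 × A_1A_3 = (0, 20, 120).
Using A_1: Π_1 has equation 20y + 120z = -340.
Substitute r = (-11, 9, -7) + t(-5, 4, -2) into the plane: -660 + (-160)t = -340, so t = -2.
Intersection: (-11, 9, -7) + (-2)·(-5, 4, -2) = (-1, 1, -3).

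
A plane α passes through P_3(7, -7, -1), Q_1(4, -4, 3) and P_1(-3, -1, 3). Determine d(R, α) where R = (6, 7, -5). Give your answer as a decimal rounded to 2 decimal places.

13.07

P_3Q_1 = (-3, 3, 4), P_3P_1 = (-10, 6, 4); a normal to α is P_3Q_1 × P_3P_1 = (-12, -28, 12).
Using P_3: α has equation -12x - 28y + 12z = 100.
n·R − d = (-12)·(6) + (-28)·(7) + (12)·(-5) − 100 = -428; |n| = √1072.
Distance = |-428| / √1072 = 428/√1072 ≈ 13.07.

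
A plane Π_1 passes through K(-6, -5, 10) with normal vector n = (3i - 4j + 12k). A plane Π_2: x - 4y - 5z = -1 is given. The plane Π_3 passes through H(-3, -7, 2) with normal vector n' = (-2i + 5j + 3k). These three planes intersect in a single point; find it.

Π_1: n·r = n·K gives 3x - 4y + 12z = 122.
Π_3: n'·r = n'·H gives -2x + 5y + 3z = -23.
Solving the 3×3 linear system 3x - 4y + 12z = 122, x - 4y - 5z = -1, -2x + 5y + 3z = -23 (e.g. by elimination or Cramer's rule, determinant = -25) gives (2, -8, 7).

(2, -8, 7)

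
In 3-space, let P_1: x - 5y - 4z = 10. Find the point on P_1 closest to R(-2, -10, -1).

(-3, -5, 3)

Foot = R − λn with λ = (n·R − d)/|n|² = (52 − 10)/42 = 1.
Foot = (-2, -10, -1) − 1·(1, -5, -4) = (-3, -5, 3).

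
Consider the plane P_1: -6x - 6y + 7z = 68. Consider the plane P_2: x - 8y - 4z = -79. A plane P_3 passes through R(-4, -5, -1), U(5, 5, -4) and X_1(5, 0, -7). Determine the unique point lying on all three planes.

RU = (9, 10, -3), RX_1 = (9, 5, -6); a normal to P_3 is RU × RX_1 = (-45, 27, -45).
Using R: P_3 has equation -45x + 27y - 45z = 90.
Solving the 3×3 linear system -6x - 6y + 7z = 68, x - 8y - 4z = -79, -45x + 27y - 45z = 90 (e.g. by elimination or Cramer's rule, determinant = -6489) gives (-7, 5, 8).

(-7, 5, 8)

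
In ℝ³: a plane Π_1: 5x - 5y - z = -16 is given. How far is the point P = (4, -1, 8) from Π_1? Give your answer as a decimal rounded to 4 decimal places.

4.6209

n·P − d = (5)·(4) + (-5)·(-1) + (-1)·(8) − (-16) = 33; |n| = √51.
Distance = |33| / √51 = 33/√51 ≈ 4.6209.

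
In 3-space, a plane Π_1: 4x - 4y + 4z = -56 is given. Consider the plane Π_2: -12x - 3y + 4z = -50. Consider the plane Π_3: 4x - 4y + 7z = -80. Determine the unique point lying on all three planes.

(0, 6, -8)

Solving the 3×3 linear system 4x - 4y + 4z = -56, -12x - 3y + 4z = -50, 4x - 4y + 7z = -80 (e.g. by elimination or Cramer's rule, determinant = -180) gives (0, 6, -8).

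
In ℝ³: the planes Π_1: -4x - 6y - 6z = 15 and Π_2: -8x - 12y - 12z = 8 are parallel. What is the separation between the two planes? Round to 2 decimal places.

Rescale Π_2 by 1/2: -4x - 6y - 6z = 4. Then distance = |15 − 4| / √88 ≈ 1.17.

1.17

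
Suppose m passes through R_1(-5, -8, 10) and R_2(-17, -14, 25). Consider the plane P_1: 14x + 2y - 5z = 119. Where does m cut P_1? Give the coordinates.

(7, -2, -5)

A direction vector for m is R_2 − R_1 = (-12, -6, 15).
Substitute r = (-5, -8, 10) + t(-12, -6, 15) into the plane: -136 + (-255)t = 119, so t = -1.
Intersection: (-5, -8, 10) + (-1)·(-12, -6, 15) = (7, -2, -5).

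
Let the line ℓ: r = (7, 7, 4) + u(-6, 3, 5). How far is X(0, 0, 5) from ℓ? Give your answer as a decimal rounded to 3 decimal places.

Taking (7, 7, 4) on ℓ with direction v = (-6, 3, 5): w = X − (7, 7, 4) = (-7, -7, 1), and w × v = (-38, 29, -63).
Distance = |w × v| / |v| = √6254 / √70 ≈ 9.452.

9.452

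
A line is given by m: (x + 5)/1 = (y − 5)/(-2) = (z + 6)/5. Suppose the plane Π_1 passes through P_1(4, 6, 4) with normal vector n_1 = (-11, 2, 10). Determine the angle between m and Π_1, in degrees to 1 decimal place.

25.2

m has direction (1, -2, 5) through (-5, 5, -6).
Π_1: n_1·r = n_1·P_1 gives -11x + 2y + 10z = 8.
sin θ = |n·v| / (|n||v|) = |35| / (√225 · √30) = 0.42601.
θ ≈ 25.2°.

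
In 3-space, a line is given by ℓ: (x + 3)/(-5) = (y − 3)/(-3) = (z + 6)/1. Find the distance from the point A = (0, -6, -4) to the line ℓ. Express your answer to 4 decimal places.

ℓ has direction (-5, -3, 1) through (-3, 3, -6).
Taking (-3, 3, -6) on ℓ with direction v = (-5, -3, 1): w = A − (-3, 3, -6) = (3, -9, 2), and w × v = (-3, -13, -54).
Distance = |w × v| / |v| = √3094 / √35 ≈ 9.4021.

9.4021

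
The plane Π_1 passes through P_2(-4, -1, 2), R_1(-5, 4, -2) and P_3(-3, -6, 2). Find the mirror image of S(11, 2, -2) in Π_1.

(-19, -4, -2)

P_2R_1 = (-1, 5, -4), P_2P_3 = (1, -5, 0); a normal to Π_1 is P_2R_1 × P_2P_3 = (-20, -4, 0).
Using P_2: Π_1 has equation -20x - 4y = 84.
λ = (n·S − d)/|n|² = (-228 − 84)/416 = -3/4.
Reflection = S − 2λn = (11, 2, -2) − (-3/2)·(-20, -4, 0) = (-19, -4, -2).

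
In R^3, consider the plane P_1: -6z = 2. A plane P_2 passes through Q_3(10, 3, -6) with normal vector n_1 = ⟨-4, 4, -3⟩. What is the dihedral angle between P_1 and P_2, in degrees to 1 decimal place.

62.1

P_2: n_1·r = n_1·Q_3 gives -4x + 4y - 3z = -10.
cos θ = |n₁·n₂| / (|n₁||n₂|) = |18| / (√36 · √41).
θ = arccos(0.46852) ≈ 62.1°.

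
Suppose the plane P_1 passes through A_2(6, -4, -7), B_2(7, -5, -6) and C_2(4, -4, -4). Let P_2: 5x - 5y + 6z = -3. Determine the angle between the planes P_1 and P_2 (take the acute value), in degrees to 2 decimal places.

A_2B_2 = (1, -1, 1), A_2C_2 = (-2, 0, 3); a normal to P_1 is A_2B_2 × A_2C_2 = (-3, -5, -2).
Using A_2: P_1 has equation -3x - 5y - 2z = 16.
cos θ = |n₁·n₂| / (|n₁||n₂|) = |-2| / (√38 · √86).
θ = arccos(0.03499) ≈ 88.00°.

88.00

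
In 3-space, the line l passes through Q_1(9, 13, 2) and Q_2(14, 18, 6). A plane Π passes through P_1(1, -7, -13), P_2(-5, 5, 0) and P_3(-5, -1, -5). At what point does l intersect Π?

(4, 8, -2)

A direction vector for l is Q_2 − Q_1 = (5, 5, 4).
P_1P_2 = (-6, 12, 13), P_1P_3 = (-6, 6, 8); a normal to Π is P_1P_2 × P_1P_3 = (18, -30, 36).
Using P_1: Π has equation 18x - 30y + 36z = -240.
Substitute r = (9, 13, 2) + t(5, 5, 4) into the plane: -156 + 84t = -240, so t = -1.
Intersection: (9, 13, 2) + (-1)·(5, 5, 4) = (4, 8, -2).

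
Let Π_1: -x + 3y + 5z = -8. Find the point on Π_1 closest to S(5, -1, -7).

Foot = S − λn with λ = (n·S − d)/|n|² = (-43 − (-8))/35 = -1.
Foot = (5, -1, -7) − (-1)·(-1, 3, 5) = (4, 2, -2).

(4, 2, -2)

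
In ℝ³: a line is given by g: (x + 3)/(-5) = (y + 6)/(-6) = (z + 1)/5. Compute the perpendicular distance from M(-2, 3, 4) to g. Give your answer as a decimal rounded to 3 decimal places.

9.673

g has direction (-5, -6, 5) through (-3, -6, -1).
Taking (-3, -6, -1) on g with direction v = (-5, -6, 5): w = M − (-3, -6, -1) = (1, 9, 5), and w × v = (75, -30, 39).
Distance = |w × v| / |v| = √8046 / √86 ≈ 9.673.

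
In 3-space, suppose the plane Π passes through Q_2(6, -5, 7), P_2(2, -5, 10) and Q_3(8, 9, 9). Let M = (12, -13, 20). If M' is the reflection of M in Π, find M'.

Q_2P_2 = (-4, 0, 3), Q_2Q_3 = (2, 14, 2); a normal to Π is Q_2P_2 × Q_2Q_3 = (-42, 14, -56).
Using Q_2: Π has equation -42x + 14y - 56z = -714.
λ = (n·M − d)/|n|² = (-1806 − (-714))/5096 = -3/14.
Reflection = M − 2λn = (12, -13, 20) − (-3/7)·(-42, 14, -56) = (-6, -7, -4).

(-6, -7, -4)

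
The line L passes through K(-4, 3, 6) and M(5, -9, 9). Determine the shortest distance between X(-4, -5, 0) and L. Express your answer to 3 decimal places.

A direction vector for L is M − K = (9, -12, 3).
Taking (-4, 3, 6) on L with direction v = (9, -12, 3): w = X − (-4, 3, 6) = (0, -8, -6), and w × v = (-96, -54, 72).
Distance = |w × v| / |v| = √17316 / √234 ≈ 8.602.

8.602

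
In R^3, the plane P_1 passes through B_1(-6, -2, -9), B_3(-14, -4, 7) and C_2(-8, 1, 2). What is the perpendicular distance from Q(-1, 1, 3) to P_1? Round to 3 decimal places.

B_1B_3 = (-8, -2, 16), B_1C_2 = (-2, 3, 11); a normal to P_1 is B_1B_3 × B_1C_2 = (-70, 56, -28).
Using B_1: P_1 has equation -70x + 56y - 28z = 560.
n·Q − d = (-70)·(-1) + (56)·(1) + (-28)·(3) − 560 = -518; |n| = √8820.
Distance = |-518| / √8820 = 518/√8820 ≈ 5.516.

5.516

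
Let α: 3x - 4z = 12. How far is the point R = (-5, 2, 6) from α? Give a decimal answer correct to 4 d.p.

10.2000

n·R − d = (3)·(-5) + (0)·(2) + (-4)·(6) − 12 = -51; |n| = √25.
Distance = |-51| / √25 = 51/√25 ≈ 10.2000.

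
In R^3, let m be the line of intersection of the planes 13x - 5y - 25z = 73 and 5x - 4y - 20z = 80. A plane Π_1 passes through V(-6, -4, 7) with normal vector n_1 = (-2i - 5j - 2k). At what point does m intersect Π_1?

Direction of m: (13, -5, -25) × (5, -4, -20) = (0, 135, -27).
A point on m: solving the two plane equations with y = 20 gives (-4, 20, -9).
Π_1: n_1·r = n_1·V gives -2x - 5y - 2z = 18.
Substitute r = (-4, 20, -9) + t(0, 135, -27) into the plane: -74 + (-621)t = 18, so t = -4/27.
Intersection: (-4, 20, -9) + (-4/27)·(0, 135, -27) = (-4, 0, -5).

(-4, 0, -5)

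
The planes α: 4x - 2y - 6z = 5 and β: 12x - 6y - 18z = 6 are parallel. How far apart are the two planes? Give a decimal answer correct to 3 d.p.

0.401

Rescale β by 1/3: 4x - 2y - 6z = 2. Then distance = |5 − 2| / √56 ≈ 0.401.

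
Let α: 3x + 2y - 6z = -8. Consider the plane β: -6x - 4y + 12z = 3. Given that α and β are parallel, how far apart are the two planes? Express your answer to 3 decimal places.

0.929

Rescale β by 1/(-2): 3x + 2y - 6z = -3/2. Then distance = |-8 − (-3/2)| / √49 ≈ 0.929.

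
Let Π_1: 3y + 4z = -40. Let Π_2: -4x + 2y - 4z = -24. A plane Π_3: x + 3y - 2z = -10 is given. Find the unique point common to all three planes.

Solving the 3×3 linear system 3y + 4z = -40, -4x + 2y - 4z = -24, x + 3y - 2z = -10 (e.g. by elimination or Cramer's rule, determinant = -92) gives (6, -8, -4).

(6, -8, -4)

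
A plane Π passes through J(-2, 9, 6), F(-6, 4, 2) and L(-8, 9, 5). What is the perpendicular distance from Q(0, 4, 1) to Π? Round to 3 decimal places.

1.648

JF = (-4, -5, -4), JL = (-6, 0, -1); a normal to Π is JF × JL = (5, 20, -30).
Using J: Π has equation 5x + 20y - 30z = -10.
n·Q − d = (5)·(0) + (20)·(4) + (-30)·(1) − (-10) = 60; |n| = √1325.
Distance = |60| / √1325 = 60/√1325 ≈ 1.648.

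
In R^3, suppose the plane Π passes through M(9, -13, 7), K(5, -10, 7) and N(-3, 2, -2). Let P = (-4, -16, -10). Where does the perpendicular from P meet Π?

(5, -4, -2)

MK = (-4, 3, 0), MN = (-12, 15, -9); a normal to Π is MK × MN = (-27, -36, -24).
Using M: Π has equation -27x - 36y - 24z = 57.
Foot = P − λn with λ = (n·P − d)/|n|² = (924 − 57)/2601 = 1/3.
Foot = (-4, -16, -10) − (1/3)·(-27, -36, -24) = (5, -4, -2).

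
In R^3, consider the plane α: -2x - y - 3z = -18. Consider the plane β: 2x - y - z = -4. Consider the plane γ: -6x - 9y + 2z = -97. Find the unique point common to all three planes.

Solving the 3×3 linear system -2x - y - 3z = -18, 2x - y - z = -4, -6x - 9y + 2z = -97 (e.g. by elimination or Cramer's rule, determinant = 92) gives (3, 9, 1).

(3, 9, 1)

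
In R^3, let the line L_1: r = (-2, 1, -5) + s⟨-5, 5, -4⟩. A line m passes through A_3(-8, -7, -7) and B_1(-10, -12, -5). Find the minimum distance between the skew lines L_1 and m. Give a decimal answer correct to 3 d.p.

A direction vector for m is B_1 − A_3 = (-2, -5, 2).
Common perpendicular direction n = (-5, 5, -4) × (-2, -5, 2) = (-10, 18, 35).
With w = (-8, -7, -7) − (-2, 1, -5) = (-6, -8, -2), w · n = -154.
Distance = |w · n| / |n| = |-154| / √1649 ≈ 3.792.

3.792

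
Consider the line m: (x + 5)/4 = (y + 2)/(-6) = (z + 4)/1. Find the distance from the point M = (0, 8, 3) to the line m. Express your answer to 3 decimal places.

m has direction (4, -6, 1) through (-5, -2, -4).
Taking (-5, -2, -4) on m with direction v = (4, -6, 1): w = M − (-5, -2, -4) = (5, 10, 7), and w × v = (52, 23, -70).
Distance = |w × v| / |v| = √8133 / √53 ≈ 12.388.

12.388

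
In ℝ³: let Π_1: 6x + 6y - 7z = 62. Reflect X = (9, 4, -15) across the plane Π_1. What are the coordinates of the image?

λ = (n·X − d)/|n|² = (183 − 62)/121 = 1.
Reflection = X − 2λn = (9, 4, -15) − 2·(6, 6, -7) = (-3, -8, -1).

(-3, -8, -1)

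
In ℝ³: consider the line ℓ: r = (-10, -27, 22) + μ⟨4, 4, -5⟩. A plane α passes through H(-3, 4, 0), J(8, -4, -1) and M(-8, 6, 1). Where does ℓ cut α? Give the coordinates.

HJ = (11, -8, -1), HM = (-5, 2, 1); a normal to α is HJ × HM = (-6, -6, -18).
Using H: α has equation -6x - 6y - 18z = -6.
Substitute r = (-10, -27, 22) + t(4, 4, -5) into the plane: -174 + 42t = -6, so t = 4.
Intersection: (-10, -27, 22) + 4·(4, 4, -5) = (6, -11, 2).

(6, -11, 2)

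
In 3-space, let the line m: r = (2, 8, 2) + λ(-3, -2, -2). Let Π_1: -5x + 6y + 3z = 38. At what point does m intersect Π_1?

(-4, 4, -2)

Substitute r = (2, 8, 2) + t(-3, -2, -2) into the plane: 44 + (-3)t = 38, so t = 2.
Intersection: (2, 8, 2) + 2·(-3, -2, -2) = (-4, 4, -2).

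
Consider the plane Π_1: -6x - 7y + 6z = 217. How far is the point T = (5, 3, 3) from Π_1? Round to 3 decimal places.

n·T − d = (-6)·(5) + (-7)·(3) + (6)·(3) − 217 = -250; |n| = √121.
Distance = |-250| / √121 = 250/√121 ≈ 22.727.

22.727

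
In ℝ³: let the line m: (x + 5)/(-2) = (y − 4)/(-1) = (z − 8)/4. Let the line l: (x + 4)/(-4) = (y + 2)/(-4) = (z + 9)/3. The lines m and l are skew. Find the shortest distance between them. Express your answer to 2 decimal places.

m has direction (-2, -1, 4) through (-5, 4, 8).
l has direction (-4, -4, 3) through (-4, -2, -9).
Common perpendicular direction n = (-2, -1, 4) × (-4, -4, 3) = (13, -10, 4).
With w = (-4, -2, -9) − (-5, 4, 8) = (1, -6, -17), w · n = 5.
Distance = |w · n| / |n| = |5| / √285 ≈ 0.30.

0.30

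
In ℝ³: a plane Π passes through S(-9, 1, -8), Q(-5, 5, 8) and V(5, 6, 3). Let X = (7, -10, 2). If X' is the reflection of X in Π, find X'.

(1, 20, -4)

SQ = (4, 4, 16), SV = (14, 5, 11); a normal to Π is SQ × SV = (-36, 180, -36).
Using S: Π has equation -36x + 180y - 36z = 792.
λ = (n·X − d)/|n|² = (-2124 − 792)/34992 = -1/12.
Reflection = X − 2λn = (7, -10, 2) − (-1/6)·(-36, 180, -36) = (1, 20, -4).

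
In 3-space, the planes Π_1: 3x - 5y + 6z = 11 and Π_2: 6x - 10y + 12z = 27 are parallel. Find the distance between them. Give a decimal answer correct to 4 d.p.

Rescale Π_2 by 1/2: 3x - 5y + 6z = 27/2. Then distance = |11 − (27/2)| / √70 ≈ 0.2988.

0.2988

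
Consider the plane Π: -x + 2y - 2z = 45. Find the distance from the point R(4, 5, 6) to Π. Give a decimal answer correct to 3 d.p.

17.000

n·R − d = (-1)·(4) + (2)·(5) + (-2)·(6) − 45 = -51; |n| = √9.
Distance = |-51| / √9 = 51/√9 ≈ 17.000.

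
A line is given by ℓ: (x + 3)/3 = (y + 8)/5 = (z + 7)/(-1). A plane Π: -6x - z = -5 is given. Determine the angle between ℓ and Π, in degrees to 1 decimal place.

28.2

ℓ has direction (3, 5, -1) through (-3, -8, -7).
sin θ = |n·v| / (|n||v|) = |-17| / (√37 · √35) = 0.47240.
θ ≈ 28.2°.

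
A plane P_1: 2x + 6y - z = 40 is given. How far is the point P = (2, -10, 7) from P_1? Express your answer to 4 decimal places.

n·P − d = (2)·(2) + (6)·(-10) + (-1)·(7) − 40 = -103; |n| = √41.
Distance = |-103| / √41 = 103/√41 ≈ 16.0859.

16.0859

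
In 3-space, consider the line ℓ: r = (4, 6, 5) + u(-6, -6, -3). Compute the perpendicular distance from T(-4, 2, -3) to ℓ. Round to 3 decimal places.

5.497

Taking (4, 6, 5) on ℓ with direction v = (-6, -6, -3): w = T − (4, 6, 5) = (-8, -4, -8), and w × v = (-36, 24, 24).
Distance = |w × v| / |v| = √2448 / √81 ≈ 5.497.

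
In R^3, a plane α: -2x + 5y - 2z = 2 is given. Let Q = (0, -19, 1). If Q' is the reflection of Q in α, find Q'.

(-12, 11, -11)

λ = (n·Q − d)/|n|² = (-97 − 2)/33 = -3.
Reflection = Q − 2λn = (0, -19, 1) − (-6)·(-2, 5, -2) = (-12, 11, -11).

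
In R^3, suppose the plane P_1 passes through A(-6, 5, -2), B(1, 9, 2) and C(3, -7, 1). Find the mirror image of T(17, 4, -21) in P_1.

(-7, -2, 27)

AB = (7, 4, 4), AC = (9, -12, 3); a normal to P_1 is AB × AC = (60, 15, -120).
Using A: P_1 has equation 60x + 15y - 120z = -45.
λ = (n·T − d)/|n|² = (3600 − (-45))/18225 = 1/5.
Reflection = T − 2λn = (17, 4, -21) − (2/5)·(60, 15, -120) = (-7, -2, 27).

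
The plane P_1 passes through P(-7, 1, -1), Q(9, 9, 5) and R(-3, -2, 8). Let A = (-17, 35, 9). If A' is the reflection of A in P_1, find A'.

(19, -13, -23)

PQ = (16, 8, 6), PR = (4, -3, 9); a normal to P_1 is PQ × PR = (90, -120, -80).
Using P: P_1 has equation 90x - 120y - 80z = -670.
λ = (n·A − d)/|n|² = (-6450 − (-670))/28900 = -1/5.
Reflection = A − 2λn = (-17, 35, 9) − (-2/5)·(90, -120, -80) = (19, -13, -23).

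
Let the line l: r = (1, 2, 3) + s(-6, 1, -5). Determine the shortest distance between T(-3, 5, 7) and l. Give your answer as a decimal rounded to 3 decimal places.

Taking (1, 2, 3) on l with direction v = (-6, 1, -5): w = T − (1, 2, 3) = (-4, 3, 4), and w × v = (-19, -44, 14).
Distance = |w × v| / |v| = √2493 / √62 ≈ 6.341.

6.341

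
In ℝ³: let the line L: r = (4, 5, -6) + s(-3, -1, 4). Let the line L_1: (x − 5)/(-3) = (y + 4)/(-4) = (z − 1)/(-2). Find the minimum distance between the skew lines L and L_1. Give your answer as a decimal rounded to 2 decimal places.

L_1 has direction (-3, -4, -2) through (5, -4, 1).
Common perpendicular direction n = (-3, -1, 4) × (-3, -4, -2) = (18, -18, 9).
With w = (5, -4, 1) − (4, 5, -6) = (1, -9, 7), w · n = 243.
Distance = |w · n| / |n| = |243| / √729 ≈ 9.00.

9.00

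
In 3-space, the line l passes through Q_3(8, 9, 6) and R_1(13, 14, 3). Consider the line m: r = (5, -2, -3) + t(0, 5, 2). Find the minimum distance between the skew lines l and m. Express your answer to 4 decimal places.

5.1711

A direction vector for l is R_1 − Q_3 = (5, 5, -3).
Common perpendicular direction n = (5, 5, -3) × (0, 5, 2) = (25, -10, 25).
With w = (5, -2, -3) − (8, 9, 6) = (-3, -11, -9), w · n = -190.
Distance = |w · n| / |n| = |-190| / √1350 ≈ 5.1711.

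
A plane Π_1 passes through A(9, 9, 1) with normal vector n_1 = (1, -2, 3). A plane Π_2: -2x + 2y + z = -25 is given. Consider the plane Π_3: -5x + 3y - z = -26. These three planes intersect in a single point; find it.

Π_1: n_1·r = n_1·A gives x - 2y + 3z = -6.
Solving the 3×3 linear system x - 2y + 3z = -6, -2x + 2y + z = -25, -5x + 3y - z = -26 (e.g. by elimination or Cramer's rule, determinant = 21) gives (3, -6, -7).

(3, -6, -7)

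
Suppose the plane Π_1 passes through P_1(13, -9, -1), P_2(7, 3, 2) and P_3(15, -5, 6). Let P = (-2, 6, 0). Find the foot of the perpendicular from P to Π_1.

(1, 8, -2)

P_1P_2 = (-6, 12, 3), P_1P_3 = (2, 4, 7); a normal to Π_1 is P_1P_2 × P_1P_3 = (72, 48, -48).
Using P_1: Π_1 has equation 72x + 48y - 48z = 552.
Foot = P − λn with λ = (n·P − d)/|n|² = (144 − 552)/9792 = -1/24.
Foot = (-2, 6, 0) − (-1/24)·(72, 48, -48) = (1, 8, -2).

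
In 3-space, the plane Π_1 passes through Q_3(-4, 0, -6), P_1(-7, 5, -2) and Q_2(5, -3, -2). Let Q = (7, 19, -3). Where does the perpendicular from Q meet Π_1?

Q_3P_1 = (-3, 5, 4), Q_3Q_2 = (9, -3, 4); a normal to Π_1 is Q_3P_1 × Q_3Q_2 = (32, 48, -36).
Using Q_3: Π_1 has equation 32x + 48y - 36z = 88.
Foot = Q − λn with λ = (n·Q − d)/|n|² = (1244 − 88)/4624 = 1/4.
Foot = (7, 19, -3) − (1/4)·(32, 48, -36) = (-1, 7, 6).

(-1, 7, 6)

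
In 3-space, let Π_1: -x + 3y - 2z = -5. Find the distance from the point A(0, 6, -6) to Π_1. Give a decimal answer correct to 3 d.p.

9.354

n·A − d = (-1)·(0) + (3)·(6) + (-2)·(-6) − (-5) = 35; |n| = √14.
Distance = |35| / √14 = 35/√14 ≈ 9.354.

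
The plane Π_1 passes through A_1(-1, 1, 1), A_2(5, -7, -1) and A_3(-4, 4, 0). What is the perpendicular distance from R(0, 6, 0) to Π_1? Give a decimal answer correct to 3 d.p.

A_1A_2 = (6, -8, -2), A_1A_3 = (-3, 3, -1); a normal to Π_1 is A_1A_2 × A_1A_3 = (14, 12, -6).
Using A_1: Π_1 has equation 14x + 12y - 6z = -8.
n·R − d = (14)·(0) + (12)·(6) + (-6)·(0) − (-8) = 80; |n| = √376.
Distance = |80| / √376 = 80/√376 ≈ 4.126.

4.126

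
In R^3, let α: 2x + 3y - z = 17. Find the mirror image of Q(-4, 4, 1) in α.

(0, 10, -1)

λ = (n·Q − d)/|n|² = (3 − 17)/14 = -1.
Reflection = Q − 2λn = (-4, 4, 1) − (-2)·(2, 3, -1) = (0, 10, -1).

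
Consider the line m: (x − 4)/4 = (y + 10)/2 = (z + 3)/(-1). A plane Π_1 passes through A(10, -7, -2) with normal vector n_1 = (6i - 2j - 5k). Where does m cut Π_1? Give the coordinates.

m has direction (4, 2, -1) through (4, -10, -3).
Π_1: n_1·r = n_1·A gives 6x - 2y - 5z = 84.
Substitute r = (4, -10, -3) + t(4, 2, -1) into the plane: 59 + 25t = 84, so t = 1.
Intersection: (4, -10, -3) + 1·(4, 2, -1) = (8, -8, -4).

(8, -8, -4)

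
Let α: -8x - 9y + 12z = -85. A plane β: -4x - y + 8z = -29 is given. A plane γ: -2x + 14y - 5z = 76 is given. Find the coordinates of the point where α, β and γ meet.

(2, 5, -2)

Solving the 3×3 linear system -8x - 9y + 12z = -85, -4x - y + 8z = -29, -2x + 14y - 5z = 76 (e.g. by elimination or Cramer's rule, determinant = 484) gives (2, 5, -2).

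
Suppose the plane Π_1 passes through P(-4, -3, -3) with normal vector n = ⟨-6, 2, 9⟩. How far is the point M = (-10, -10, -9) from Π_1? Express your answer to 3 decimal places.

Π_1: n·r = n·P gives -6x + 2y + 9z = -9.
n·M − d = (-6)·(-10) + (2)·(-10) + (9)·(-9) − (-9) = -32; |n| = √121.
Distance = |-32| / √121 = 32/√121 ≈ 2.909.

2.909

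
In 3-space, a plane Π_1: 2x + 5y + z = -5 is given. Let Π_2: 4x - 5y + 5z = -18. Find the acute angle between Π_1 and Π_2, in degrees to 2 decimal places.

cos θ = |n₁·n₂| / (|n₁||n₂|) = |-12| / (√30 · √66).
θ = arccos(0.26968) ≈ 74.35°.

74.35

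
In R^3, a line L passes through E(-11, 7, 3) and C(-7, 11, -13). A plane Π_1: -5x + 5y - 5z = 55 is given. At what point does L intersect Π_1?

(-12, 6, 7)

A direction vector for L is C − E = (4, 4, -16).
Substitute r = (-11, 7, 3) + t(4, 4, -16) into the plane: 75 + 80t = 55, so t = -1/4.
Intersection: (-11, 7, 3) + (-1/4)·(4, 4, -16) = (-12, 6, 7).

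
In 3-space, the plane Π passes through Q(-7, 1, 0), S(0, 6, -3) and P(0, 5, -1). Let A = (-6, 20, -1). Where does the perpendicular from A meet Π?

(0, 8, -7)

QS = (7, 5, -3), QP = (7, 4, -1); a normal to Π is QS × QP = (7, -14, -7).
Using Q: Π has equation 7x - 14y - 7z = -63.
Foot = A − λn with λ = (n·A − d)/|n|² = (-315 − (-63))/294 = -6/7.
Foot = (-6, 20, -1) − (-6/7)·(7, -14, -7) = (0, 8, -7).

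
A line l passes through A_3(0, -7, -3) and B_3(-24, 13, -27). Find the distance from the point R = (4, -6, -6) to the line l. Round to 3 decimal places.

A direction vector for l is B_3 − A_3 = (-24, 20, -24).
Taking (0, -7, -3) on l with direction v = (-24, 20, -24): w = R − (0, -7, -3) = (4, 1, -3), and w × v = (36, 168, 104).
Distance = |w × v| / |v| = √40336 / √1552 ≈ 5.098.

5.098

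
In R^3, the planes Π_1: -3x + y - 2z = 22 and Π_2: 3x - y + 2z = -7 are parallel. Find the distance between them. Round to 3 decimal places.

Rescale Π_2 by 1/(-1): -3x + y - 2z = 7. Then distance = |22 − 7| / √14 ≈ 4.009.

4.009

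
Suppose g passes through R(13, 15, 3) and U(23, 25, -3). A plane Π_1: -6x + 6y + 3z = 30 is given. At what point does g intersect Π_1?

A direction vector for g is U − R = (10, 10, -6).
Substitute r = (13, 15, 3) + t(10, 10, -6) into the plane: 21 + (-18)t = 30, so t = -1/2.
Intersection: (13, 15, 3) + (-1/2)·(10, 10, -6) = (8, 10, 6).

(8, 10, 6)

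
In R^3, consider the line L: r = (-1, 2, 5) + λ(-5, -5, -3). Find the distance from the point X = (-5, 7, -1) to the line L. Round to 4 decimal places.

Taking (-1, 2, 5) on L with direction v = (-5, -5, -3): w = X − (-1, 2, 5) = (-4, 5, -6), and w × v = (-45, 18, 45).
Distance = |w × v| / |v| = √4374 / √59 ≈ 8.6102.

8.6102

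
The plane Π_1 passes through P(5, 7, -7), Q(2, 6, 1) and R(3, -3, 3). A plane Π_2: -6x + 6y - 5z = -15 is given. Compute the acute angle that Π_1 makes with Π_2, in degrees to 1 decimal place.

50.9

PQ = (-3, -1, 8), PR = (-2, -10, 10); a normal to Π_1 is PQ × PR = (70, 14, 28).
Using P: Π_1 has equation 70x + 14y + 28z = 252.
cos θ = |n₁·n₂| / (|n₁||n₂|) = |-476| / (√5880 · √97).
θ = arccos(0.63028) ≈ 50.9°.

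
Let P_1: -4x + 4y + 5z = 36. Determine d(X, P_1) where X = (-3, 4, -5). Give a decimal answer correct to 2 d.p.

4.37

n·X − d = (-4)·(-3) + (4)·(4) + (5)·(-5) − 36 = -33; |n| = √57.
Distance = |-33| / √57 = 33/√57 ≈ 4.37.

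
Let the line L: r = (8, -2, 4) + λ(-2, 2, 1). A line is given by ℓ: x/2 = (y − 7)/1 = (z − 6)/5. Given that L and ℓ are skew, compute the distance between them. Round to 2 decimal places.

ℓ has direction (2, 1, 5) through (0, 7, 6).
Common perpendicular direction n = (-2, 2, 1) × (2, 1, 5) = (9, 12, -6).
With w = (0, 7, 6) − (8, -2, 4) = (-8, 9, 2), w · n = 24.
Distance = |w · n| / |n| = |24| / √261 ≈ 1.49.

1.49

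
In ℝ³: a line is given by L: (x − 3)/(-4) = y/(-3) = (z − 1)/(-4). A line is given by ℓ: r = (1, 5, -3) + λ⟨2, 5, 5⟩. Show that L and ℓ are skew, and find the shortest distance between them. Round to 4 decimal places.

5.5483

L has direction (-4, -3, -4) through (3, 0, 1).
Common perpendicular direction n = (-4, -3, -4) × (2, 5, 5) = (5, 12, -14).
With w = (1, 5, -3) − (3, 0, 1) = (-2, 5, -4), w · n = 106.
Since n ≠ 0 the lines are not parallel, and w · n = 106 ≠ 0 so they do not intersect; hence they are skew.
Distance = |w · n| / |n| = |106| / √365 ≈ 5.5483.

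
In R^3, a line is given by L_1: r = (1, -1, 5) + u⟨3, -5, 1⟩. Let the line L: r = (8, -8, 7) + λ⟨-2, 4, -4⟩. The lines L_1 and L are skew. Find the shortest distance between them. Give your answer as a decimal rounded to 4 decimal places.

Common perpendicular direction n = (3, -5, 1) × (-2, 4, -4) = (16, 10, 2).
With w = (8, -8, 7) − (1, -1, 5) = (7, -7, 2), w · n = 46.
Distance = |w · n| / |n| = |46| / √360 ≈ 2.4244.

2.4244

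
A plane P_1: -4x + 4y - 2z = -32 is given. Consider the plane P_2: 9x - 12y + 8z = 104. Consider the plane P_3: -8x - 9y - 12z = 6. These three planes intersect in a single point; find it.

(0, -6, 4)

Solving the 3×3 linear system -4x + 4y - 2z = -32, 9x - 12y + 8z = 104, -8x - 9y - 12z = 6 (e.g. by elimination or Cramer's rule, determinant = -334) gives (0, -6, 4).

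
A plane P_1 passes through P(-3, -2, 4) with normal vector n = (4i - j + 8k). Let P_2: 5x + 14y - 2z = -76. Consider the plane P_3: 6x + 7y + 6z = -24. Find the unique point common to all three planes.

P_1: n·r = n·P gives 4x - y + 8z = 22.
Solving the 3×3 linear system 4x - y + 8z = 22, 5x + 14y - 2z = -76, 6x + 7y + 6z = -24 (e.g. by elimination or Cramer's rule, determinant = 42) gives (2, -6, 1).

(2, -6, 1)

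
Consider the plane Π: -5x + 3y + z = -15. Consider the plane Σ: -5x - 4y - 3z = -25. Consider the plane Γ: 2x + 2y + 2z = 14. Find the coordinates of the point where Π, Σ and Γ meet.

(3, -2, 6)

Solving the 3×3 linear system -5x + 3y + z = -15, -5x - 4y - 3z = -25, 2x + 2y + 2z = 14 (e.g. by elimination or Cramer's rule, determinant = 20) gives (3, -2, 6).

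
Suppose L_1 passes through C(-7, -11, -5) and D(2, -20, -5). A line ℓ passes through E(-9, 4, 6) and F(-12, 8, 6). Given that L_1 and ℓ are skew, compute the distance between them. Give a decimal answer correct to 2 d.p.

11.00

A direction vector for L_1 is D − C = (9, -9, 0).
A direction vector for ℓ is F − E = (-3, 4, 0).
Common perpendicular direction n = (9, -9, 0) × (-3, 4, 0) = (0, 0, 9).
With w = (-9, 4, 6) − (-7, -11, -5) = (-2, 15, 11), w · n = 99.
Distance = |w · n| / |n| = |99| / √81 ≈ 11.00.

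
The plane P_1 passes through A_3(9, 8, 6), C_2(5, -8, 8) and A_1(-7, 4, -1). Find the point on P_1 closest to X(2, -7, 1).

(0, -6, 5)

A_3C_2 = (-4, -16, 2), A_3A_1 = (-16, -4, -7); a normal to P_1 is A_3C_2 × A_3A_1 = (120, -60, -240).
Using A_3: P_1 has equation 120x - 60y - 240z = -840.
Foot = X − λn with λ = (n·X − d)/|n|² = (420 − (-840))/75600 = 1/60.
Foot = (2, -7, 1) − (1/60)·(120, -60, -240) = (0, -6, 5).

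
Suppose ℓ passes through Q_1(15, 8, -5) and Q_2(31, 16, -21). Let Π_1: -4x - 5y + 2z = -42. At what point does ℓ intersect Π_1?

(7, 4, 3)

A direction vector for ℓ is Q_2 − Q_1 = (16, 8, -16).
Substitute r = (15, 8, -5) + t(16, 8, -16) into the plane: -110 + (-136)t = -42, so t = -1/2.
Intersection: (15, 8, -5) + (-1/2)·(16, 8, -16) = (7, 4, 3).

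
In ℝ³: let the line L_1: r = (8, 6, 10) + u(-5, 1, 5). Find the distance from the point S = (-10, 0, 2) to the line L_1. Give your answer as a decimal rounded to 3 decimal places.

19.648

Taking (8, 6, 10) on L_1 with direction v = (-5, 1, 5): w = S − (8, 6, 10) = (-18, -6, -8), and w × v = (-22, 130, -48).
Distance = |w × v| / |v| = √19688 / √51 ≈ 19.648.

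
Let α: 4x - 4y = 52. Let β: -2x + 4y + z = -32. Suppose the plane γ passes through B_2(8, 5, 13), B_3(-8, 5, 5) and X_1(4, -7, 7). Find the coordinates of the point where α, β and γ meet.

(6, -7, 8)

B_2B_3 = (-16, 0, -8), B_2X_1 = (-4, -12, -6); a normal to γ is B_2B_3 × B_2X_1 = (-96, -64, 192).
Using B_2: γ has equation -96x - 64y + 192z = 1408.
Solving the 3×3 linear system 4x - 4y = 52, -2x + 4y + z = -32, -96x - 64y + 192z = 1408 (e.g. by elimination or Cramer's rule, determinant = 2176) gives (6, -7, 8).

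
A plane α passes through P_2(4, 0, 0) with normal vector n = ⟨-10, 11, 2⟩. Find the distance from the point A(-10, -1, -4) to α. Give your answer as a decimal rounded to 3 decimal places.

α: n·r = n·P_2 gives -10x + 11y + 2z = -40.
n·A − d = (-10)·(-10) + (11)·(-1) + (2)·(-4) − (-40) = 121; |n| = √225.
Distance = |121| / √225 = 121/√225 ≈ 8.067.

8.067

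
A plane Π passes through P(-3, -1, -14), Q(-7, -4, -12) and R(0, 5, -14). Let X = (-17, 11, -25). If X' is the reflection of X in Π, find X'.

PQ = (-4, -3, 2), PR = (3, 6, 0); a normal to Π is PQ × PR = (-12, 6, -15).
Using P: Π has equation -12x + 6y - 15z = 240.
λ = (n·X − d)/|n|² = (645 − 240)/405 = 1.
Reflection = X − 2λn = (-17, 11, -25) − 2·(-12, 6, -15) = (7, -1, 5).

(7, -1, 5)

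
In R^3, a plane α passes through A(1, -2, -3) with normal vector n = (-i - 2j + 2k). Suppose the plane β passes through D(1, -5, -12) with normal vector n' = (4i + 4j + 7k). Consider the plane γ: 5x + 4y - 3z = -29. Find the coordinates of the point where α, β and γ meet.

(-9, -2, -8)

α: n·r = n·A gives -x - 2y + 2z = -3.
β: n'·r = n'·D gives 4x + 4y + 7z = -100.
Solving the 3×3 linear system -x - 2y + 2z = -3, 4x + 4y + 7z = -100, 5x + 4y - 3z = -29 (e.g. by elimination or Cramer's rule, determinant = -62) gives (-9, -2, -8).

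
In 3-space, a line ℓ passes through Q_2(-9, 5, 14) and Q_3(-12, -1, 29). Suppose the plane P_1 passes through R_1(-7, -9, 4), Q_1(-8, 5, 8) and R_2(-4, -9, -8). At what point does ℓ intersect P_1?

A direction vector for ℓ is Q_3 − Q_2 = (-3, -6, 15).
R_1Q_1 = (-1, 14, 4), R_1R_2 = (3, 0, -12); a normal to P_1 is R_1Q_1 × R_1R_2 = (-168, 0, -42).
Using R_1: P_1 has equation -168x - 42z = 1008.
Substitute r = (-9, 5, 14) + t(-3, -6, 15) into the plane: 924 + (-126)t = 1008, so t = -2/3.
Intersection: (-9, 5, 14) + (-2/3)·(-3, -6, 15) = (-7, 9, 4).

(-7, 9, 4)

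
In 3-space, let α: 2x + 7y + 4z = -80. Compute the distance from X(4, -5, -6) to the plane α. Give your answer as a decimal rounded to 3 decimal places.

n·X − d = (2)·(4) + (7)·(-5) + (4)·(-6) − (-80) = 29; |n| = √69.
Distance = |29| / √69 = 29/√69 ≈ 3.491.

3.491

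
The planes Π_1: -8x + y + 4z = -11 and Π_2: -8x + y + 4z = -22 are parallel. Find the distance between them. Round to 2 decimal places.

Same normal n = (-8, 1, 4) with |n| = √81; distance = |-11 − (-22)| / |n| = 11/√81 ≈ 1.22.

1.22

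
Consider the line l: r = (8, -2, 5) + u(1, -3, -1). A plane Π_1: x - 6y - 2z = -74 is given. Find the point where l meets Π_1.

Substitute r = (8, -2, 5) + t(1, -3, -1) into the plane: 10 + 21t = -74, so t = -4.
Intersection: (8, -2, 5) + (-4)·(1, -3, -1) = (4, 10, 9).

(4, 10, 9)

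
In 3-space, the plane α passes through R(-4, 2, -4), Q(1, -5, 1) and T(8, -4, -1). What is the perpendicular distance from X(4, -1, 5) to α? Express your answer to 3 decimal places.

5.969

RQ = (5, -7, 5), RT = (12, -6, 3); a normal to α is RQ × RT = (9, 45, 54).
Using R: α has equation 9x + 45y + 54z = -162.
n·X − d = (9)·(4) + (45)·(-1) + (54)·(5) − (-162) = 423; |n| = √5022.
Distance = |423| / √5022 = 423/√5022 ≈ 5.969.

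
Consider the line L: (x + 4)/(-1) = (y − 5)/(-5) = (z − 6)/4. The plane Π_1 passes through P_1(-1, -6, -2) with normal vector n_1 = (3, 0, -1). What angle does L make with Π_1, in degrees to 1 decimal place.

L has direction (-1, -5, 4) through (-4, 5, 6).
Π_1: n_1·r = n_1·P_1 gives 3x - z = -1.
sin θ = |n·v| / (|n||v|) = |-7| / (√10 · √42) = 0.34157.
θ ≈ 20.0°.

20.0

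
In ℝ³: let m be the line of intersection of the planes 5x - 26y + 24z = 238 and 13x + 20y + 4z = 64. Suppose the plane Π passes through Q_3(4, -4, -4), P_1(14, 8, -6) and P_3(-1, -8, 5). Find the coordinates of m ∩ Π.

(4, -1, 8)

Direction of m: (5, -26, 24) × (13, 20, 4) = (-584, 292, 438).
A point on m: solving the two plane equations with x = -8 gives (-8, 5, 17).
Q_3P_1 = (10, 12, -2), Q_3P_3 = (-5, -4, 9); a normal to Π is Q_3P_1 × Q_3P_3 = (100, -80, 20).
Using Q_3: Π has equation 100x - 80y + 20z = 640.
Substitute r = (-8, 5, 17) + t(-584, 292, 438) into the plane: -860 + (-73000)t = 640, so t = -3/146.
Intersection: (-8, 5, 17) + (-3/146)·(-584, 292, 438) = (4, -1, 8).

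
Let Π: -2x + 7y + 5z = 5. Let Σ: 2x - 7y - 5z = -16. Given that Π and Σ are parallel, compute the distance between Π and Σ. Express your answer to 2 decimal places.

Rescale Σ by 1/(-1): -2x + 7y + 5z = 16. Then distance = |5 − 16| / √78 ≈ 1.25.

1.25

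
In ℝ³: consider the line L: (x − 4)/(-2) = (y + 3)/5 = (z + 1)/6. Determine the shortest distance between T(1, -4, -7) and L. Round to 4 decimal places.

L has direction (-2, 5, 6) through (4, -3, -1).
Taking (4, -3, -1) on L with direction v = (-2, 5, 6): w = T − (4, -3, -1) = (-3, -1, -6), and w × v = (24, 30, -17).
Distance = |w × v| / |v| = √1765 / √65 ≈ 5.2109.

5.2109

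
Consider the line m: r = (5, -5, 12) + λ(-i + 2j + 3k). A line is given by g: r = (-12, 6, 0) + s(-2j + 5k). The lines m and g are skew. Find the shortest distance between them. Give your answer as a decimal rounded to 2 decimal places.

14.28

Common perpendicular direction n = (-1, 2, 3) × (0, -2, 5) = (16, 5, 2).
With w = (-12, 6, 0) − (5, -5, 12) = (-17, 11, -12), w · n = -241.
Distance = |w · n| / |n| = |-241| / √285 ≈ 14.28.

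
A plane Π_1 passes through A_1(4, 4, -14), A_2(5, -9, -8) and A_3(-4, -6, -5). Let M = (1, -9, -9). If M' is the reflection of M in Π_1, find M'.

A_1A_2 = (1, -13, 6), A_1A_3 = (-8, -10, 9); a normal to Π_1 is A_1A_2 × A_1A_3 = (-57, -57, -114).
Using A_1: Π_1 has equation -57x - 57y - 114z = 1140.
λ = (n·M − d)/|n|² = (1482 − 1140)/19494 = 1/57.
Reflection = M − 2λn = (1, -9, -9) − (2/57)·(-57, -57, -114) = (3, -7, -5).

(3, -7, -5)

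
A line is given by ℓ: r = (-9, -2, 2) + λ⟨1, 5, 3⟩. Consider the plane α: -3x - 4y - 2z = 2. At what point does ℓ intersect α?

Substitute r = (-9, -2, 2) + t(1, 5, 3) into the plane: 31 + (-29)t = 2, so t = 1.
Intersection: (-9, -2, 2) + 1·(1, 5, 3) = (-8, 3, 5).

(-8, 3, 5)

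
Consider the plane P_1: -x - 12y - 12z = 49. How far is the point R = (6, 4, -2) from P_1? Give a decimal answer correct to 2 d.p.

n·R − d = (-1)·(6) + (-12)·(4) + (-12)·(-2) − 49 = -79; |n| = √289.
Distance = |-79| / √289 = 79/√289 ≈ 4.65.

4.65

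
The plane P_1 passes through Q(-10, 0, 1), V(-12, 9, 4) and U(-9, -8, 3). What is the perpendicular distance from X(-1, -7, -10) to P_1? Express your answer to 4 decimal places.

QV = (-2, 9, 3), QU = (1, -8, 2); a normal to P_1 is QV × QU = (42, 7, 7).
Using Q: P_1 has equation 42x + 7y + 7z = -413.
n·X − d = (42)·(-1) + (7)·(-7) + (7)·(-10) − (-413) = 252; |n| = √1862.
Distance = |252| / √1862 = 252/√1862 ≈ 5.8400.

5.8400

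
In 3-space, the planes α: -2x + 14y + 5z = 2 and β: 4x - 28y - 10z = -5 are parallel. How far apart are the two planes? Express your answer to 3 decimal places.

0.033

Rescale β by 1/(-2): -2x + 14y + 5z = 5/2. Then distance = |2 − (5/2)| / √225 ≈ 0.033.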